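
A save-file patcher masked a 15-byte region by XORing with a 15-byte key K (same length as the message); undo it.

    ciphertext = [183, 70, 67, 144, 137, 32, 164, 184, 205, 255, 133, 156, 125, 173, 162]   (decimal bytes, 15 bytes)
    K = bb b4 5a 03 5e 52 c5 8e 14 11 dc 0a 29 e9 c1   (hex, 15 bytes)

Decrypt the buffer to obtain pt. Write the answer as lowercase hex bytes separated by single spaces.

XOR is its own inverse, so applying the key byte-wise gives the result directly.
10110111 xor 10111011 = 00001100
01000110 xor 10110100 = 11110010
01000011 xor 01011010 = 00011001
10010000 xor 00000011 = 10010011
10001001 xor 01011110 = 11010111
00100000 xor 01010010 = 01110010
10100100 xor 11000101 = 01100001
10111000 xor 10001110 = 00110110
11001101 xor 00010100 = 11011001
11111111 xor 00010001 = 11101110
10000101 xor 11011100 = 01011001
10011100 xor 00001010 = 10010110
01111101 xor 00101001 = 01010100
10101101 xor 11101001 = 01000100
10100010 xor 11000001 = 01100011

0c f2 19 93 d7 72 61 36 d9 ee 59 96 54 44 63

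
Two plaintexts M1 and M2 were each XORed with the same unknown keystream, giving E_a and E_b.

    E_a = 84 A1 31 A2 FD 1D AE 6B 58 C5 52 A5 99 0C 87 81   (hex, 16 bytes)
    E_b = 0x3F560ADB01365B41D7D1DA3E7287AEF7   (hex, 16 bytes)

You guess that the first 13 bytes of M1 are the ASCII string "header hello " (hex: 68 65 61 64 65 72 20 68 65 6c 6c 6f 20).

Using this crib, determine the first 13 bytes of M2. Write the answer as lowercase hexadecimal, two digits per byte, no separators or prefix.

d3925a1d9959d542ea78e4f4cb

First, E_a ⊕ E_b = (M1 ⊕ K) ⊕ (M2 ⊕ K) = M1 ⊕ M2, so the key drops out. Then M2 = (M1 ⊕ M2) ⊕ M1 over the first 13 bytes.
byte 0: (84 xor 3f) xor 68 = bb xor 68 = d3
byte 1: (a1 xor 56) xor 65 = f7 xor 65 = 92
byte 2: (31 xor 0a) xor 61 = 3b xor 61 = 5a
byte 3: (a2 xor db) xor 64 = 79 xor 64 = 1d
byte 4: (fd xor 01) xor 65 = fc xor 65 = 99
byte 5: (1d xor 36) xor 72 = 2b xor 72 = 59
byte 6: (ae xor 5b) xor 20 = f5 xor 20 = d5
byte 7: (6b xor 41) xor 68 = 2a xor 68 = 42
byte 8: (58 xor d7) xor 65 = 8f xor 65 = ea
byte 9: (c5 xor d1) xor 6c = 14 xor 6c = 78
byte 10: (52 xor da) xor 6c = 88 xor 6c = e4
byte 11: (a5 xor 3e) xor 6f = 9b xor 6f = f4
byte 12: (99 xor 72) xor 20 = eb xor 20 = cb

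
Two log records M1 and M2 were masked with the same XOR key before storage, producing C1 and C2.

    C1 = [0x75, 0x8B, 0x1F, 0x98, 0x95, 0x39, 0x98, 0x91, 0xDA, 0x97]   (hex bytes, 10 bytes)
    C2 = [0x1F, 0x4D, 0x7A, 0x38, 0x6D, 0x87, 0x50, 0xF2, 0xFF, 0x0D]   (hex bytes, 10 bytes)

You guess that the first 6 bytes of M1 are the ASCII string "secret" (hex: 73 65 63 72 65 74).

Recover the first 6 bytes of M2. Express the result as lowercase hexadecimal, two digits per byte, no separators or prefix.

19a306d29dca

First, C1 ⊕ C2 = (M1 ⊕ K) ⊕ (M2 ⊕ K) = M1 ⊕ M2, so the key drops out. Then M2 = (M1 ⊕ M2) ⊕ M1 over the first 6 bytes.
byte 0: (75 ^ 1f) ^ 73 = 6a ^ 73 = 19
byte 1: (8b ^ 4d) ^ 65 = c6 ^ 65 = a3
byte 2: (1f ^ 7a) ^ 63 = 65 ^ 63 = 06
byte 3: (98 ^ 38) ^ 72 = a0 ^ 72 = d2
byte 4: (95 ^ 6d) ^ 65 = f8 ^ 65 = 9d
byte 5: (39 ^ 87) ^ 74 = be ^ 74 = ca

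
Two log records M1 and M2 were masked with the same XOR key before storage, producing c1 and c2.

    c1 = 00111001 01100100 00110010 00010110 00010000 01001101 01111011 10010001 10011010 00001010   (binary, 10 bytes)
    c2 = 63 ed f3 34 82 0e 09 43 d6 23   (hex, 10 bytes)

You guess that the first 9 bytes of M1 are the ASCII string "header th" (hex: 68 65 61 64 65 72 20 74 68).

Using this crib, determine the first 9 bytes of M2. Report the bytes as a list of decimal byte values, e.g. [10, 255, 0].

[50, 236, 160, 70, 247, 49, 82, 166, 36]

First, c1 ⊕ c2 = (M1 ⊕ K) ⊕ (M2 ⊕ K) = M1 ⊕ M2, so the key drops out. Then M2 = (M1 ⊕ M2) ⊕ M1 over the first 9 bytes.
byte 0: (39 XOR 63) XOR 68 = 5a XOR 68 = 32
byte 1: (64 XOR ed) XOR 65 = 89 XOR 65 = ec
byte 2: (32 XOR f3) XOR 61 = c1 XOR 61 = a0
byte 3: (16 XOR 34) XOR 64 = 22 XOR 64 = 46
byte 4: (10 XOR 82) XOR 65 = 92 XOR 65 = f7
byte 5: (4d XOR 0e) XOR 72 = 43 XOR 72 = 31
byte 6: (7b XOR 09) XOR 20 = 72 XOR 20 = 52
byte 7: (91 XOR 43) XOR 74 = d2 XOR 74 = a6
byte 8: (9a XOR d6) XOR 68 = 4c XOR 68 = 24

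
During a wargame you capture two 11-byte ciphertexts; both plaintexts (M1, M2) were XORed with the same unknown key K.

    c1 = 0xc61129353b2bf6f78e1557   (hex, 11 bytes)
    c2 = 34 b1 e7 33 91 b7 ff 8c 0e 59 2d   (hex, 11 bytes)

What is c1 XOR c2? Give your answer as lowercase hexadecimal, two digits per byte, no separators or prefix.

c1 ⊕ c2 = (M1 ⊕ K) ⊕ (M2 ⊕ K) = M1 ⊕ M2 — the shared key cancels under XOR.
byte 0: c6 ^ 34 = f2
byte 1: 11 ^ b1 = a0
byte 2: 29 ^ e7 = ce
byte 3: 35 ^ 33 = 06
byte 4: 3b ^ 91 = aa
byte 5: 2b ^ b7 = 9c
byte 6: f6 ^ ff = 09
byte 7: f7 ^ 8c = 7b
byte 8: 8e ^ 0e = 80
byte 9: 15 ^ 59 = 4c
byte 10: 57 ^ 2d = 7a

f2a0ce06aa9c097b804c7a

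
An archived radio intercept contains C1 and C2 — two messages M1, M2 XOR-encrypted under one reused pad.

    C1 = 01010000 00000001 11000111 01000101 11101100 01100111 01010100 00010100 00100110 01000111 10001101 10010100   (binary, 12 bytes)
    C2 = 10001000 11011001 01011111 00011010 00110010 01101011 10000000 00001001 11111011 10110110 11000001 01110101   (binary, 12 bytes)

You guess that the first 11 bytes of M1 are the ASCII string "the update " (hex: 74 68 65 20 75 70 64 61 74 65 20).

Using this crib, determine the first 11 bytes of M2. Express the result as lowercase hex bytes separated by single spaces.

First, C1 ⊕ C2 = (M1 ⊕ K) ⊕ (M2 ⊕ K) = M1 ⊕ M2, so the key drops out. Then M2 = (M1 ⊕ M2) ⊕ M1 over the first 11 bytes.
byte 0: (50 XOR 88) XOR 74 = d8 XOR 74 = ac
byte 1: (01 XOR d9) XOR 68 = d8 XOR 68 = b0
byte 2: (c7 XOR 5f) XOR 65 = 98 XOR 65 = fd
byte 3: (45 XOR 1a) XOR 20 = 5f XOR 20 = 7f
byte 4: (ec XOR 32) XOR 75 = de XOR 75 = ab
byte 5: (67 XOR 6b) XOR 70 = 0c XOR 70 = 7c
byte 6: (54 XOR 80) XOR 64 = d4 XOR 64 = b0
byte 7: (14 XOR 09) XOR 61 = 1d XOR 61 = 7c
byte 8: (26 XOR fb) XOR 74 = dd XOR 74 = a9
byte 9: (47 XOR b6) XOR 65 = f1 XOR 65 = 94
byte 10: (8d XOR c1) XOR 20 = 4c XOR 20 = 6c

ac b0 fd 7f ab 7c b0 7c a9 94 6c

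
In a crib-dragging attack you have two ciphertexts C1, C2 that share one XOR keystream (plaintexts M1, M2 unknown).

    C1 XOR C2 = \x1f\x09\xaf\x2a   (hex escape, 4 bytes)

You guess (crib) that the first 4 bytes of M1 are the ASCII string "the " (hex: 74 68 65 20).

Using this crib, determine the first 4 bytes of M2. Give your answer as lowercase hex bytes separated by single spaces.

Since C1 ⊕ C2 = M1 ⊕ M2, XORing with the guessed M1 bytes yields the corresponding M2 bytes: M2 = (C1 ⊕ C2) ⊕ M1.
byte 0: 00011111 xor 01110100 = 01101011
byte 1: 00001001 xor 01101000 = 01100001
byte 2: 10101111 xor 01100101 = 11001010
byte 3: 00101010 xor 00100000 = 00001010

6b 61 ca 0a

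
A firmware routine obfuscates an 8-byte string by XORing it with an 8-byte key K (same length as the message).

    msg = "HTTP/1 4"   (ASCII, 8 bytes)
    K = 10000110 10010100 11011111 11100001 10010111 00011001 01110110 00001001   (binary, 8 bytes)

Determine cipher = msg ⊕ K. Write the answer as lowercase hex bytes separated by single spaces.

ce c0 8b b1 b8 28 56 3d

48 ⊕ 86 = ce
54 ⊕ 94 = c0
54 ⊕ df = 8b
50 ⊕ e1 = b1
2f ⊕ 97 = b8
31 ⊕ 19 = 28
20 ⊕ 76 = 56
34 ⊕ 09 = 3d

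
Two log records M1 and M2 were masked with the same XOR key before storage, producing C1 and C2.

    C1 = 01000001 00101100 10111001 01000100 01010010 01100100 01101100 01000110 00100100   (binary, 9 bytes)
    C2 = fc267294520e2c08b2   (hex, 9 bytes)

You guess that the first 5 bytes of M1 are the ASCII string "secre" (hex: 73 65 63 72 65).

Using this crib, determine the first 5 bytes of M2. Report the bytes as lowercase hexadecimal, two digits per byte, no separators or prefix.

First, C1 ⊕ C2 = (M1 ⊕ K) ⊕ (M2 ⊕ K) = M1 ⊕ M2, so the key drops out. Then M2 = (M1 ⊕ M2) ⊕ M1 over the first 5 bytes.
byte 0: (41 ^ fc) ^ 73 = bd ^ 73 = ce
byte 1: (2c ^ 26) ^ 65 = 0a ^ 65 = 6f
byte 2: (b9 ^ 72) ^ 63 = cb ^ 63 = a8
byte 3: (44 ^ 94) ^ 72 = d0 ^ 72 = a2
byte 4: (52 ^ 52) ^ 65 = 00 ^ 65 = 65

ce6fa8a265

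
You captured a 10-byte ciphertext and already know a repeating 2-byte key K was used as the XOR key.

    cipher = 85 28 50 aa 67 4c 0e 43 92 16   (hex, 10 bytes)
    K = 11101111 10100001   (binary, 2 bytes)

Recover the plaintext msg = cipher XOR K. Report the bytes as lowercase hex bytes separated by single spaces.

The 2-byte key repeats, so the effective keystream is ef a1 ef a1 ef a1 ef a1 ef a1.
byte 0: 133 ⊕ 239 = 106
byte 1:  40 ⊕ 161 = 137
byte 2:  80 ⊕ 239 = 191
byte 3: 170 ⊕ 161 =  11
byte 4: 103 ⊕ 239 = 136
byte 5:  76 ⊕ 161 = 237
byte 6:  14 ⊕ 239 = 225
byte 7:  67 ⊕ 161 = 226
byte 8: 146 ⊕ 239 = 125
byte 9:  22 ⊕ 161 = 183

6a 89 bf 0b 88 ed e1 e2 7d b7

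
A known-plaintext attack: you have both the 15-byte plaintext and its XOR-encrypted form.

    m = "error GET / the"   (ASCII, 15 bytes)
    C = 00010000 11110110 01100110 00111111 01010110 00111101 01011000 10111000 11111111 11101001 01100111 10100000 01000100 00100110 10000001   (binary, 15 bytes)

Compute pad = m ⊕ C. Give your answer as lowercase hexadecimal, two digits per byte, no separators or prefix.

75841450241d1ffdabc94880304ee4

Since C = m ⊕ pad, XORing both sides with m gives pad = m ⊕ C.
65 xor 10 = 75
72 xor f6 = 84
72 xor 66 = 14
6f xor 3f = 50
72 xor 56 = 24
20 xor 3d = 1d
47 xor 58 = 1f
45 xor b8 = fd
54 xor ff = ab
20 xor e9 = c9
2f xor 67 = 48
20 xor a0 = 80
74 xor 44 = 30
68 xor 26 = 4e
65 xor 81 = e4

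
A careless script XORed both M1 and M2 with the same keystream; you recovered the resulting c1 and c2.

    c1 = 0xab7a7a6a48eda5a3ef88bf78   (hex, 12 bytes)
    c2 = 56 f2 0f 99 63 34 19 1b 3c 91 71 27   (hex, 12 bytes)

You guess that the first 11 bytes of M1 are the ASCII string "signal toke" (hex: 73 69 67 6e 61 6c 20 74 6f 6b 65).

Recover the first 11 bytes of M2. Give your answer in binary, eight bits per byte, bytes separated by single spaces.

First, c1 ⊕ c2 = (M1 ⊕ K) ⊕ (M2 ⊕ K) = M1 ⊕ M2, so the key drops out. Then M2 = (M1 ⊕ M2) ⊕ M1 over the first 11 bytes.
byte 0: (ab XOR 56) XOR 73 = fd XOR 73 = 8e
byte 1: (7a XOR f2) XOR 69 = 88 XOR 69 = e1
byte 2: (7a XOR 0f) XOR 67 = 75 XOR 67 = 12
byte 3: (6a XOR 99) XOR 6e = f3 XOR 6e = 9d
byte 4: (48 XOR 63) XOR 61 = 2b XOR 61 = 4a
byte 5: (ed XOR 34) XOR 6c = d9 XOR 6c = b5
byte 6: (a5 XOR 19) XOR 20 = bc XOR 20 = 9c
byte 7: (a3 XOR 1b) XOR 74 = b8 XOR 74 = cc
byte 8: (ef XOR 3c) XOR 6f = d3 XOR 6f = bc
byte 9: (88 XOR 91) XOR 6b = 19 XOR 6b = 72
byte 10: (bf XOR 71) XOR 65 = ce XOR 65 = ab

10001110 11100001 00010010 10011101 01001010 10110101 10011100 11001100 10111100 01110010 10101011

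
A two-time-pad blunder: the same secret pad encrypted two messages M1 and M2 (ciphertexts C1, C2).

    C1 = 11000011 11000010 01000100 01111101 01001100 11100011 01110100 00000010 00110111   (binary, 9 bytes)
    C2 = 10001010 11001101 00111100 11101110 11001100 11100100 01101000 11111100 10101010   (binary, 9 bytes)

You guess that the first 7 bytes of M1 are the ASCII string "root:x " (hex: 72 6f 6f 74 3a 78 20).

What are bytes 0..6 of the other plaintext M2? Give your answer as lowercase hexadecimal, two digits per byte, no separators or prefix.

First, C1 ⊕ C2 = (M1 ⊕ K) ⊕ (M2 ⊕ K) = M1 ⊕ M2, so the key drops out. Then M2 = (M1 ⊕ M2) ⊕ M1 over the first 7 bytes.
byte 0: (c3 xor 8a) xor 72 = 49 xor 72 = 3b
byte 1: (c2 xor cd) xor 6f = 0f xor 6f = 60
byte 2: (44 xor 3c) xor 6f = 78 xor 6f = 17
byte 3: (7d xor ee) xor 74 = 93 xor 74 = e7
byte 4: (4c xor cc) xor 3a = 80 xor 3a = ba
byte 5: (e3 xor e4) xor 78 = 07 xor 78 = 7f
byte 6: (74 xor 68) xor 20 = 1c xor 20 = 3c

3b6017e7ba7f3c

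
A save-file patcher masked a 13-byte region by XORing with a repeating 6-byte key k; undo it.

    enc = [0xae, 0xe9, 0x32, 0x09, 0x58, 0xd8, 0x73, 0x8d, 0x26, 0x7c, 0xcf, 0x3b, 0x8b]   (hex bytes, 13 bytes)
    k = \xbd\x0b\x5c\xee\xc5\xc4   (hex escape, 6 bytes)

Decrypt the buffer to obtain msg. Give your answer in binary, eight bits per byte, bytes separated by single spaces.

The 6-byte key repeats, so the effective keystream is bd 0b 5c ee c5 c4 bd 0b 5c ee c5 c4 bd.
byte 0: ae XOR bd = 13
byte 1: e9 XOR 0b = e2
byte 2: 32 XOR 5c = 6e
byte 3: 09 XOR ee = e7
byte 4: 58 XOR c5 = 9d
byte 5: d8 XOR c4 = 1c
byte 6: 73 XOR bd = ce
byte 7: 8d XOR 0b = 86
byte 8: 26 XOR 5c = 7a
byte 9: 7c XOR ee = 92
byte 10: cf XOR c5 = 0a
byte 11: 3b XOR c4 = ff
byte 12: 8b XOR bd = 36

00010011 11100010 01101110 11100111 10011101 00011100 11001110 10000110 01111010 10010010 00001010 11111111 00110110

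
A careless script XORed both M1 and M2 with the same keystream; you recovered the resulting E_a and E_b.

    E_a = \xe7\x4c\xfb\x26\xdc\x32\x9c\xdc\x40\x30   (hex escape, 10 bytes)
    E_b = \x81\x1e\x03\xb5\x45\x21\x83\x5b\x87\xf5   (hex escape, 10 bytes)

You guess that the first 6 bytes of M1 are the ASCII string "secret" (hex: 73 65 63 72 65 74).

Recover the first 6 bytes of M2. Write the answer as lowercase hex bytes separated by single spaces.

15 37 9b e1 fc 67

First, E_a ⊕ E_b = (M1 ⊕ K) ⊕ (M2 ⊕ K) = M1 ⊕ M2, so the key drops out. Then M2 = (M1 ⊕ M2) ⊕ M1 over the first 6 bytes.
byte 0: (e7 ⊕ 81) ⊕ 73 = 66 ⊕ 73 = 15
byte 1: (4c ⊕ 1e) ⊕ 65 = 52 ⊕ 65 = 37
byte 2: (fb ⊕ 03) ⊕ 63 = f8 ⊕ 63 = 9b
byte 3: (26 ⊕ b5) ⊕ 72 = 93 ⊕ 72 = e1
byte 4: (dc ⊕ 45) ⊕ 65 = 99 ⊕ 65 = fc
byte 5: (32 ⊕ 21) ⊕ 74 = 13 ⊕ 74 = 67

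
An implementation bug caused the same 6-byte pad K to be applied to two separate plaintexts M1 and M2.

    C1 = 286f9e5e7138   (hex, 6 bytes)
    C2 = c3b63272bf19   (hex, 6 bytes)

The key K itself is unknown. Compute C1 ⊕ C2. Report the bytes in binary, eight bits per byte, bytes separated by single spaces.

C1 ⊕ C2 = (M1 ⊕ K) ⊕ (M2 ⊕ K) = M1 ⊕ M2 — the shared key cancels under XOR.
28 ⊕ c3 = eb
6f ⊕ b6 = d9
9e ⊕ 32 = ac
5e ⊕ 72 = 2c
71 ⊕ bf = ce
38 ⊕ 19 = 21

11101011 11011001 10101100 00101100 11001110 00100001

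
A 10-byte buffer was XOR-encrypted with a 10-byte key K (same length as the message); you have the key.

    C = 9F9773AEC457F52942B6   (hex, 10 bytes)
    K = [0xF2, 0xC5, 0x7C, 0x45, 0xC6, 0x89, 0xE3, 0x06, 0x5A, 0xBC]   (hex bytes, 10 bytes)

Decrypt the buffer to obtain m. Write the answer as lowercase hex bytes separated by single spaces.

XOR is its own inverse, so applying the key byte-wise gives the result directly.
byte 0: 9f ⊕ f2 = 6d
byte 1: 97 ⊕ c5 = 52
byte 2: 73 ⊕ 7c = 0f
byte 3: ae ⊕ 45 = eb
byte 4: c4 ⊕ c6 = 02
byte 5: 57 ⊕ 89 = de
byte 6: f5 ⊕ e3 = 16
byte 7: 29 ⊕ 06 = 2f
byte 8: 42 ⊕ 5a = 18
byte 9: b6 ⊕ bc = 0a

6d 52 0f eb 02 de 16 2f 18 0a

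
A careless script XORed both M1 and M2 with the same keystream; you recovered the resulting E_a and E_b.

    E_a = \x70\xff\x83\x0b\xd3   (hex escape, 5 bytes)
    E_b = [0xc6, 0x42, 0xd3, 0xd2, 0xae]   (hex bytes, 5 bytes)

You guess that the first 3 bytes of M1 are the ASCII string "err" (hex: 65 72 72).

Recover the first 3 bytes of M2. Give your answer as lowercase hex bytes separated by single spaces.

First, E_a ⊕ E_b = (M1 ⊕ K) ⊕ (M2 ⊕ K) = M1 ⊕ M2, so the key drops out. Then M2 = (M1 ⊕ M2) ⊕ M1 over the first 3 bytes.
byte 0: (70 ⊕ c6) ⊕ 65 = b6 ⊕ 65 = d3
byte 1: (ff ⊕ 42) ⊕ 72 = bd ⊕ 72 = cf
byte 2: (83 ⊕ d3) ⊕ 72 = 50 ⊕ 72 = 22

d3 cf 22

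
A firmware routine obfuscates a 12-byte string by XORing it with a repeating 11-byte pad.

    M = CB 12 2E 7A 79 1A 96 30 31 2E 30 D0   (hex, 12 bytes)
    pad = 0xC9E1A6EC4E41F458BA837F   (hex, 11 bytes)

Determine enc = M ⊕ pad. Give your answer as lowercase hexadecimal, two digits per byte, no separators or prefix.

The 11-byte key repeats, so the effective keystream is c9 e1 a6 ec 4e 41 f4 58 ba 83 7f c9.
byte 0: cb ⊕ c9 = 02
byte 1: 12 ⊕ e1 = f3
byte 2: 2e ⊕ a6 = 88
byte 3: 7a ⊕ ec = 96
byte 4: 79 ⊕ 4e = 37
byte 5: 1a ⊕ 41 = 5b
byte 6: 96 ⊕ f4 = 62
byte 7: 30 ⊕ 58 = 68
byte 8: 31 ⊕ ba = 8b
byte 9: 2e ⊕ 83 = ad
byte 10: 30 ⊕ 7f = 4f
byte 11: d0 ⊕ c9 = 19

02f38896375b62688bad4f19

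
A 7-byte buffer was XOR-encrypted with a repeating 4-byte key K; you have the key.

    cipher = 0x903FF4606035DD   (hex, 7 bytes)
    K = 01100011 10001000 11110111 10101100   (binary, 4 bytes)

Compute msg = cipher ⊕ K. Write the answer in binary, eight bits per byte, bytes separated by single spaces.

11110011 10110111 00000011 11001100 00000011 10111101 00101010

The 4-byte key repeats, so the effective keystream is 63 88 f7 ac 63 88 f7.
byte 0: 144 ^  99 = 243
byte 1:  63 ^ 136 = 183
byte 2: 244 ^ 247 =   3
byte 3:  96 ^ 172 = 204
byte 4:  96 ^  99 =   3
byte 5:  53 ^ 136 = 189
byte 6: 221 ^ 247 =  42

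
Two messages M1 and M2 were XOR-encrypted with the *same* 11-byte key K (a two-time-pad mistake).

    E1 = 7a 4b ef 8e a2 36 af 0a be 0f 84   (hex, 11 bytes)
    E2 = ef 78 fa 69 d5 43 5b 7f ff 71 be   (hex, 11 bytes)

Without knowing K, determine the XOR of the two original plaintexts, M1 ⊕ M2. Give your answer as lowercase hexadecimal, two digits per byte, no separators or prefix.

E1 ⊕ E2 = (M1 ⊕ K) ⊕ (M2 ⊕ K) = M1 ⊕ M2 — the shared key cancels under XOR.
7a ^ ef = 95
4b ^ 78 = 33
ef ^ fa = 15
8e ^ 69 = e7
a2 ^ d5 = 77
36 ^ 43 = 75
af ^ 5b = f4
0a ^ 7f = 75
be ^ ff = 41
0f ^ 71 = 7e
84 ^ be = 3a

953315e77775f475417e3a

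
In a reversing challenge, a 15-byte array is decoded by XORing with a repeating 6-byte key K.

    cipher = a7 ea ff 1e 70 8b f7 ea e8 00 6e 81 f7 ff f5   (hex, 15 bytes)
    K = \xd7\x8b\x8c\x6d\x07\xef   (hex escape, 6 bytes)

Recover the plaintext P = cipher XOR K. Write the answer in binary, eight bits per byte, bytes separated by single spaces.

01110000 01100001 01110011 01110011 01110111 01100100 00100000 01100001 01100100 01101101 01101001 01101110 00100000 01110100 01111001

The 6-byte key repeats, so the effective keystream is d7 8b 8c 6d 07 ef d7 8b 8c 6d 07 ef d7 8b 8c.
byte 0: 10100111 ⊕ 11010111 = 01110000
byte 1: 11101010 ⊕ 10001011 = 01100001
byte 2: 11111111 ⊕ 10001100 = 01110011
byte 3: 00011110 ⊕ 01101101 = 01110011
byte 4: 01110000 ⊕ 00000111 = 01110111
byte 5: 10001011 ⊕ 11101111 = 01100100
byte 6: 11110111 ⊕ 11010111 = 00100000
byte 7: 11101010 ⊕ 10001011 = 01100001
byte 8: 11101000 ⊕ 10001100 = 01100100
byte 9: 00000000 ⊕ 01101101 = 01101101
byte 10: 01101110 ⊕ 00000111 = 01101001
byte 11: 10000001 ⊕ 11101111 = 01101110
byte 12: 11110111 ⊕ 11010111 = 00100000
byte 13: 11111111 ⊕ 10001011 = 01110100
byte 14: 11110101 ⊕ 10001100 = 01111001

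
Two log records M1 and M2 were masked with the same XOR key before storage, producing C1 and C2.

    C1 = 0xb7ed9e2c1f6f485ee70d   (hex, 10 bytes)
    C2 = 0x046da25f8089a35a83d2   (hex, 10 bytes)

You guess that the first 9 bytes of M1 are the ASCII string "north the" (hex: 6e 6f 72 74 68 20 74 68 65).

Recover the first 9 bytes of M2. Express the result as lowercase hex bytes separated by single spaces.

dd ef 4e 07 f7 c6 9f 6c 01

First, C1 ⊕ C2 = (M1 ⊕ K) ⊕ (M2 ⊕ K) = M1 ⊕ M2, so the key drops out. Then M2 = (M1 ⊕ M2) ⊕ M1 over the first 9 bytes.
byte 0: (b7 ⊕ 04) ⊕ 6e = b3 ⊕ 6e = dd
byte 1: (ed ⊕ 6d) ⊕ 6f = 80 ⊕ 6f = ef
byte 2: (9e ⊕ a2) ⊕ 72 = 3c ⊕ 72 = 4e
byte 3: (2c ⊕ 5f) ⊕ 74 = 73 ⊕ 74 = 07
byte 4: (1f ⊕ 80) ⊕ 68 = 9f ⊕ 68 = f7
byte 5: (6f ⊕ 89) ⊕ 20 = e6 ⊕ 20 = c6
byte 6: (48 ⊕ a3) ⊕ 74 = eb ⊕ 74 = 9f
byte 7: (5e ⊕ 5a) ⊕ 68 = 04 ⊕ 68 = 6c
byte 8: (e7 ⊕ 83) ⊕ 65 = 64 ⊕ 65 = 01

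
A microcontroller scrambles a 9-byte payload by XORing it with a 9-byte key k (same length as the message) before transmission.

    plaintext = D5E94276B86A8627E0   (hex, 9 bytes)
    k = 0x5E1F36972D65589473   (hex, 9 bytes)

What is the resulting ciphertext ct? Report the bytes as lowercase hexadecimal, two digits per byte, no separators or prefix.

8bf674e1950fdeb393

byte 0: d5 ⊕ 5e = 8b
byte 1: e9 ⊕ 1f = f6
byte 2: 42 ⊕ 36 = 74
byte 3: 76 ⊕ 97 = e1
byte 4: b8 ⊕ 2d = 95
byte 5: 6a ⊕ 65 = 0f
byte 6: 86 ⊕ 58 = de
byte 7: 27 ⊕ 94 = b3
byte 8: e0 ⊕ 73 = 93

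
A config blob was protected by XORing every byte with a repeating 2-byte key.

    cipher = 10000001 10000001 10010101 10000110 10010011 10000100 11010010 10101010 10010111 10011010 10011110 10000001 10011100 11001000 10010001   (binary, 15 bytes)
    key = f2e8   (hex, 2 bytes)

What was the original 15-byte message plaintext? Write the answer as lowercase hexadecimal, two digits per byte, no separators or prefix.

The 2-byte key repeats, so the effective keystream is f2 e8 f2 e8 f2 e8 f2 e8 f2 e8 f2 e8 f2 e8 f2.
byte 0: 81 xor f2 = 73
byte 1: 81 xor e8 = 69
byte 2: 95 xor f2 = 67
byte 3: 86 xor e8 = 6e
byte 4: 93 xor f2 = 61
byte 5: 84 xor e8 = 6c
byte 6: d2 xor f2 = 20
byte 7: aa xor e8 = 42
byte 8: 97 xor f2 = 65
byte 9: 9a xor e8 = 72
byte 10: 9e xor f2 = 6c
byte 11: 81 xor e8 = 69
byte 12: 9c xor f2 = 6e
byte 13: c8 xor e8 = 20
byte 14: 91 xor f2 = 63

7369676e616c204265726c696e2063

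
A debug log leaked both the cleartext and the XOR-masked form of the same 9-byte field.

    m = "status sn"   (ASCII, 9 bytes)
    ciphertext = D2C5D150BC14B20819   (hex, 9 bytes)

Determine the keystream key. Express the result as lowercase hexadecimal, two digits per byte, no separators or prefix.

Since ciphertext = m ⊕ key, XORing both sides with m gives key = m ⊕ ciphertext.
byte 0: 115 ^ 210 = 161
byte 1: 116 ^ 197 = 177
byte 2:  97 ^ 209 = 176
byte 3: 116 ^  80 =  36
byte 4: 117 ^ 188 = 201
byte 5: 115 ^  20 = 103
byte 6:  32 ^ 178 = 146
byte 7: 115 ^   8 = 123
byte 8: 110 ^  25 = 119

a1b1b024c967927b77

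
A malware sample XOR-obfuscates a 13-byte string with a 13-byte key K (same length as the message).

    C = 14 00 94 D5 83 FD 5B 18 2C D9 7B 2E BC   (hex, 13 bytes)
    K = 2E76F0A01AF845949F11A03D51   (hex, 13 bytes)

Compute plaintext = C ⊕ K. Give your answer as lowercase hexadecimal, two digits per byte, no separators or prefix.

XOR is its own inverse, so applying the key byte-wise gives the result directly.
byte 0:  20 ^  46 =  58
byte 1:   0 ^ 118 = 118
byte 2: 148 ^ 240 = 100
byte 3: 213 ^ 160 = 117
byte 4: 131 ^  26 = 153
byte 5: 253 ^ 248 =   5
byte 6:  91 ^  69 =  30
byte 7:  24 ^ 148 = 140
byte 8:  44 ^ 159 = 179
byte 9: 217 ^  17 = 200
byte 10: 123 ^ 160 = 219
byte 11:  46 ^  61 =  19
byte 12: 188 ^  81 = 237

3a76647599051e8cb3c8db13ed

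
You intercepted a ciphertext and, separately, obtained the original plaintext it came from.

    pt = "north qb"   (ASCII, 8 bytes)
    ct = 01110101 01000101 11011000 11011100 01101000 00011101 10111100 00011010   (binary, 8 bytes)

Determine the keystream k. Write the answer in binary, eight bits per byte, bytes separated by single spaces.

00011011 00101010 10101010 10101000 00000000 00111101 11001101 01111000

Since ct = pt ⊕ k, XORing both sides with pt gives k = pt ⊕ ct.
110 ^ 117 =  27
111 ^  69 =  42
114 ^ 216 = 170
116 ^ 220 = 168
104 ^ 104 =   0
 32 ^  29 =  61
113 ^ 188 = 205
 98 ^  26 = 120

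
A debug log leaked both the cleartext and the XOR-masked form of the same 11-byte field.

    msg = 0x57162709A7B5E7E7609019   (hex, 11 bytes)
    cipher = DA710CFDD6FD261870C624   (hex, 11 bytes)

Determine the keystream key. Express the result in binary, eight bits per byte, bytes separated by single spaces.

10001101 01100111 00101011 11110100 01110001 01001000 11000001 11111111 00010000 01010110 00111101

Since cipher = msg ⊕ key, XORing both sides with msg gives key = msg ⊕ cipher.
57 ^ da = 8d
16 ^ 71 = 67
27 ^ 0c = 2b
09 ^ fd = f4
a7 ^ d6 = 71
b5 ^ fd = 48
e7 ^ 26 = c1
e7 ^ 18 = ff
60 ^ 70 = 10
90 ^ c6 = 56
19 ^ 24 = 3d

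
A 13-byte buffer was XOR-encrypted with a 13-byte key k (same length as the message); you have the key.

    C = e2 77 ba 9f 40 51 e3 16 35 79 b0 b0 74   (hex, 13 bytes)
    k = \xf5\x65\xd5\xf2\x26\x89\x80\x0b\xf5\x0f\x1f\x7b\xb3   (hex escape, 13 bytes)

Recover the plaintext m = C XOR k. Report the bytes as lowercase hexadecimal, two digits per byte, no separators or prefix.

11100010 ⊕ 11110101 = 00010111
01110111 ⊕ 01100101 = 00010010
10111010 ⊕ 11010101 = 01101111
10011111 ⊕ 11110010 = 01101101
01000000 ⊕ 00100110 = 01100110
01010001 ⊕ 10001001 = 11011000
11100011 ⊕ 10000000 = 01100011
00010110 ⊕ 00001011 = 00011101
00110101 ⊕ 11110101 = 11000000
01111001 ⊕ 00001111 = 01110110
10110000 ⊕ 00011111 = 10101111
10110000 ⊕ 01111011 = 11001011
01110100 ⊕ 10110011 = 11000111

17126f6d66d8631dc076afcbc7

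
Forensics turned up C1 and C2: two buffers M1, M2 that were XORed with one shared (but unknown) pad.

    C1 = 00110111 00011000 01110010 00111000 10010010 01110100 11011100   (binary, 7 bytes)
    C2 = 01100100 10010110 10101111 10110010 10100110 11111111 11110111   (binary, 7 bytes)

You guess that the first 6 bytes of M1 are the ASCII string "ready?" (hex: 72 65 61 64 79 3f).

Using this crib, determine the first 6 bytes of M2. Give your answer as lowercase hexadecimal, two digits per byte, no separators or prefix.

21ebbcee4db4

First, C1 ⊕ C2 = (M1 ⊕ K) ⊕ (M2 ⊕ K) = M1 ⊕ M2, so the key drops out. Then M2 = (M1 ⊕ M2) ⊕ M1 over the first 6 bytes.
byte 0: (37 xor 64) xor 72 = 53 xor 72 = 21
byte 1: (18 xor 96) xor 65 = 8e xor 65 = eb
byte 2: (72 xor af) xor 61 = dd xor 61 = bc
byte 3: (38 xor b2) xor 64 = 8a xor 64 = ee
byte 4: (92 xor a6) xor 79 = 34 xor 79 = 4d
byte 5: (74 xor ff) xor 3f = 8b xor 3f = b4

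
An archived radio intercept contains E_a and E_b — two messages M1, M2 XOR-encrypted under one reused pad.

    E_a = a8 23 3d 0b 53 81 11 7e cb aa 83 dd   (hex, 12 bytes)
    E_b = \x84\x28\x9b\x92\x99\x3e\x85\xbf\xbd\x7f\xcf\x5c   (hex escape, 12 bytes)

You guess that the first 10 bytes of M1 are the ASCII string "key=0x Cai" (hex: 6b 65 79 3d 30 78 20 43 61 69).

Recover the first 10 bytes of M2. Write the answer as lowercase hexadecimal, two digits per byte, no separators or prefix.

476edfa4fac7b48217bc

First, E_a ⊕ E_b = (M1 ⊕ K) ⊕ (M2 ⊕ K) = M1 ⊕ M2, so the key drops out. Then M2 = (M1 ⊕ M2) ⊕ M1 over the first 10 bytes.
byte 0: (a8 xor 84) xor 6b = 2c xor 6b = 47
byte 1: (23 xor 28) xor 65 = 0b xor 65 = 6e
byte 2: (3d xor 9b) xor 79 = a6 xor 79 = df
byte 3: (0b xor 92) xor 3d = 99 xor 3d = a4
byte 4: (53 xor 99) xor 30 = ca xor 30 = fa
byte 5: (81 xor 3e) xor 78 = bf xor 78 = c7
byte 6: (11 xor 85) xor 20 = 94 xor 20 = b4
byte 7: (7e xor bf) xor 43 = c1 xor 43 = 82
byte 8: (cb xor bd) xor 61 = 76 xor 61 = 17
byte 9: (aa xor 7f) xor 69 = d5 xor 69 = bc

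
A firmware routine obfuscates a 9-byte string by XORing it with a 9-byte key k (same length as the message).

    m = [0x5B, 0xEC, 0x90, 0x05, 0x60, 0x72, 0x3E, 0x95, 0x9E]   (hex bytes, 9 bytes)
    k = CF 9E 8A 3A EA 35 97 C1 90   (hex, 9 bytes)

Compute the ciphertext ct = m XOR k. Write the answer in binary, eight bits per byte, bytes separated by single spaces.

byte 0: 5b xor cf = 94
byte 1: ec xor 9e = 72
byte 2: 90 xor 8a = 1a
byte 3: 05 xor 3a = 3f
byte 4: 60 xor ea = 8a
byte 5: 72 xor 35 = 47
byte 6: 3e xor 97 = a9
byte 7: 95 xor c1 = 54
byte 8: 9e xor 90 = 0e

10010100 01110010 00011010 00111111 10001010 01000111 10101001 01010100 00001110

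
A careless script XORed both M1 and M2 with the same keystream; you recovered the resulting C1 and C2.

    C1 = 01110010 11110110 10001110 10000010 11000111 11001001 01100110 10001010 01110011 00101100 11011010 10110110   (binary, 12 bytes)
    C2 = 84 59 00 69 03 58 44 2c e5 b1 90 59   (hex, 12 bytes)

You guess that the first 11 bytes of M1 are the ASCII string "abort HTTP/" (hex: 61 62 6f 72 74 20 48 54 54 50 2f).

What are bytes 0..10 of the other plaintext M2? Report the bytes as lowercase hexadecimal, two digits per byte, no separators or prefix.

First, C1 ⊕ C2 = (M1 ⊕ K) ⊕ (M2 ⊕ K) = M1 ⊕ M2, so the key drops out. Then M2 = (M1 ⊕ M2) ⊕ M1 over the first 11 bytes.
byte 0: (72 ^ 84) ^ 61 = f6 ^ 61 = 97
byte 1: (f6 ^ 59) ^ 62 = af ^ 62 = cd
byte 2: (8e ^ 00) ^ 6f = 8e ^ 6f = e1
byte 3: (82 ^ 69) ^ 72 = eb ^ 72 = 99
byte 4: (c7 ^ 03) ^ 74 = c4 ^ 74 = b0
byte 5: (c9 ^ 58) ^ 20 = 91 ^ 20 = b1
byte 6: (66 ^ 44) ^ 48 = 22 ^ 48 = 6a
byte 7: (8a ^ 2c) ^ 54 = a6 ^ 54 = f2
byte 8: (73 ^ e5) ^ 54 = 96 ^ 54 = c2
byte 9: (2c ^ b1) ^ 50 = 9d ^ 50 = cd
byte 10: (da ^ 90) ^ 2f = 4a ^ 2f = 65

97cde199b0b16af2c2cd65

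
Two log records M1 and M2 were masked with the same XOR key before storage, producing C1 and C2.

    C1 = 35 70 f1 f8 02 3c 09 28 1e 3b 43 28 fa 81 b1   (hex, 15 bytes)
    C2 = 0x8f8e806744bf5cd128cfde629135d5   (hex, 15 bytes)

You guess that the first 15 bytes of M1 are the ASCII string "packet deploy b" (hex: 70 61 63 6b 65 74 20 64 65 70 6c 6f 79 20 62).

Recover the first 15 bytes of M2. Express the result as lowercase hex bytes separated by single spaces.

First, C1 ⊕ C2 = (M1 ⊕ K) ⊕ (M2 ⊕ K) = M1 ⊕ M2, so the key drops out. Then M2 = (M1 ⊕ M2) ⊕ M1 over the first 15 bytes.
byte 0: (35 ⊕ 8f) ⊕ 70 = ba ⊕ 70 = ca
byte 1: (70 ⊕ 8e) ⊕ 61 = fe ⊕ 61 = 9f
byte 2: (f1 ⊕ 80) ⊕ 63 = 71 ⊕ 63 = 12
byte 3: (f8 ⊕ 67) ⊕ 6b = 9f ⊕ 6b = f4
byte 4: (02 ⊕ 44) ⊕ 65 = 46 ⊕ 65 = 23
byte 5: (3c ⊕ bf) ⊕ 74 = 83 ⊕ 74 = f7
byte 6: (09 ⊕ 5c) ⊕ 20 = 55 ⊕ 20 = 75
byte 7: (28 ⊕ d1) ⊕ 64 = f9 ⊕ 64 = 9d
byte 8: (1e ⊕ 28) ⊕ 65 = 36 ⊕ 65 = 53
byte 9: (3b ⊕ cf) ⊕ 70 = f4 ⊕ 70 = 84
byte 10: (43 ⊕ de) ⊕ 6c = 9d ⊕ 6c = f1
byte 11: (28 ⊕ 62) ⊕ 6f = 4a ⊕ 6f = 25
byte 12: (fa ⊕ 91) ⊕ 79 = 6b ⊕ 79 = 12
byte 13: (81 ⊕ 35) ⊕ 20 = b4 ⊕ 20 = 94
byte 14: (b1 ⊕ d5) ⊕ 62 = 64 ⊕ 62 = 06

ca 9f 12 f4 23 f7 75 9d 53 84 f1 25 12 94 06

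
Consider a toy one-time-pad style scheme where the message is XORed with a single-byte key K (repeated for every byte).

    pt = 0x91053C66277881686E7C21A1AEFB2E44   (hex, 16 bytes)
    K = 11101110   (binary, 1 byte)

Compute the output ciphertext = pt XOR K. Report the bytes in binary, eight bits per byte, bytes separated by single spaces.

The 1-byte key repeats, so the effective keystream is ee ee ee ee ee ee ee ee ee ee ee ee ee ee ee ee.
byte 0: 145 XOR 238 = 127
byte 1:   5 XOR 238 = 235
byte 2:  60 XOR 238 = 210
byte 3: 102 XOR 238 = 136
byte 4:  39 XOR 238 = 201
byte 5: 120 XOR 238 = 150
byte 6: 129 XOR 238 = 111
byte 7: 104 XOR 238 = 134
byte 8: 110 XOR 238 = 128
byte 9: 124 XOR 238 = 146
byte 10:  33 XOR 238 = 207
byte 11: 161 XOR 238 =  79
byte 12: 174 XOR 238 =  64
byte 13: 251 XOR 238 =  21
byte 14:  46 XOR 238 = 192
byte 15:  68 XOR 238 = 170

01111111 11101011 11010010 10001000 11001001 10010110 01101111 10000110 10000000 10010010 11001111 01001111 01000000 00010101 11000000 10101010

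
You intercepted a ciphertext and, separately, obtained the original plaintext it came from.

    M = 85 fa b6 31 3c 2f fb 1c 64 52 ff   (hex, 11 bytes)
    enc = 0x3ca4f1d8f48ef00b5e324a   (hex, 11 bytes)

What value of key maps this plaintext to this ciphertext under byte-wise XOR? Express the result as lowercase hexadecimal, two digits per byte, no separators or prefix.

Since enc = M ⊕ key, XORing both sides with M gives key = M ⊕ enc.
10000101 XOR 00111100 = 10111001
11111010 XOR 10100100 = 01011110
10110110 XOR 11110001 = 01000111
00110001 XOR 11011000 = 11101001
00111100 XOR 11110100 = 11001000
00101111 XOR 10001110 = 10100001
11111011 XOR 11110000 = 00001011
00011100 XOR 00001011 = 00010111
01100100 XOR 01011110 = 00111010
01010010 XOR 00110010 = 01100000
11111111 XOR 01001010 = 10110101

b95e47e9c8a10b173a60b5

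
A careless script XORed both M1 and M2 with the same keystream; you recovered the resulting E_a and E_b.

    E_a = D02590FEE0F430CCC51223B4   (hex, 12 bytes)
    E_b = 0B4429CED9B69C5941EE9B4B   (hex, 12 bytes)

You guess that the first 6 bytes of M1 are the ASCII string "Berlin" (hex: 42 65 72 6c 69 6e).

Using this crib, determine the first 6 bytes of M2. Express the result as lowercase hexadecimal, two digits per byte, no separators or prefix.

First, E_a ⊕ E_b = (M1 ⊕ K) ⊕ (M2 ⊕ K) = M1 ⊕ M2, so the key drops out. Then M2 = (M1 ⊕ M2) ⊕ M1 over the first 6 bytes.
byte 0: (d0 ⊕ 0b) ⊕ 42 = db ⊕ 42 = 99
byte 1: (25 ⊕ 44) ⊕ 65 = 61 ⊕ 65 = 04
byte 2: (90 ⊕ 29) ⊕ 72 = b9 ⊕ 72 = cb
byte 3: (fe ⊕ ce) ⊕ 6c = 30 ⊕ 6c = 5c
byte 4: (e0 ⊕ d9) ⊕ 69 = 39 ⊕ 69 = 50
byte 5: (f4 ⊕ b6) ⊕ 6e = 42 ⊕ 6e = 2c

9904cb5c502c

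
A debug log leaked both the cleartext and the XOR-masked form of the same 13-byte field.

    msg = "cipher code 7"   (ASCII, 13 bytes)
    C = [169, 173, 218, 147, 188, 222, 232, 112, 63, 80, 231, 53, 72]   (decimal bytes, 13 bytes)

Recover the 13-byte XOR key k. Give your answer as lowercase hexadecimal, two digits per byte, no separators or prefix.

cac4aafbd9acc813503482157f

Since C = msg ⊕ k, XORing both sides with msg gives k = msg ⊕ C.
01100011 ⊕ 10101001 = 11001010
01101001 ⊕ 10101101 = 11000100
01110000 ⊕ 11011010 = 10101010
01101000 ⊕ 10010011 = 11111011
01100101 ⊕ 10111100 = 11011001
01110010 ⊕ 11011110 = 10101100
00100000 ⊕ 11101000 = 11001000
01100011 ⊕ 01110000 = 00010011
01101111 ⊕ 00111111 = 01010000
01100100 ⊕ 01010000 = 00110100
01100101 ⊕ 11100111 = 10000010
00100000 ⊕ 00110101 = 00010101
00110111 ⊕ 01001000 = 01111111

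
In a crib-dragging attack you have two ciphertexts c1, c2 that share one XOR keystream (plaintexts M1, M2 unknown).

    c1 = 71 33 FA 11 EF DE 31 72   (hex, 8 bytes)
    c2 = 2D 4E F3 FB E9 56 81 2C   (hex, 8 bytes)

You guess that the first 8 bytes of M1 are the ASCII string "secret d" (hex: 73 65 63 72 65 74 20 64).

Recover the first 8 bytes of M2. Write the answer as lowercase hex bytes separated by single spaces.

2f 18 6a 98 63 fc 90 3a

First, c1 ⊕ c2 = (M1 ⊕ K) ⊕ (M2 ⊕ K) = M1 ⊕ M2, so the key drops out. Then M2 = (M1 ⊕ M2) ⊕ M1 over the first 8 bytes.
byte 0: (71 ⊕ 2d) ⊕ 73 = 5c ⊕ 73 = 2f
byte 1: (33 ⊕ 4e) ⊕ 65 = 7d ⊕ 65 = 18
byte 2: (fa ⊕ f3) ⊕ 63 = 09 ⊕ 63 = 6a
byte 3: (11 ⊕ fb) ⊕ 72 = ea ⊕ 72 = 98
byte 4: (ef ⊕ e9) ⊕ 65 = 06 ⊕ 65 = 63
byte 5: (de ⊕ 56) ⊕ 74 = 88 ⊕ 74 = fc
byte 6: (31 ⊕ 81) ⊕ 20 = b0 ⊕ 20 = 90
byte 7: (72 ⊕ 2c) ⊕ 64 = 5e ⊕ 64 = 3a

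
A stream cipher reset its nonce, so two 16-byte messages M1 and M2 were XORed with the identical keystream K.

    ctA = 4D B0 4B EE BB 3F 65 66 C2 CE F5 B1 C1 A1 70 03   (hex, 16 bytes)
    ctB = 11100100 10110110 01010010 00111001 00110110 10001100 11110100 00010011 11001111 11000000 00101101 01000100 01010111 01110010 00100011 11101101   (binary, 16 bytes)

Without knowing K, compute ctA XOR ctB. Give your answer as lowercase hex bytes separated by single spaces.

ctA ⊕ ctB = (M1 ⊕ K) ⊕ (M2 ⊕ K) = M1 ⊕ M2 — the shared key cancels under XOR.
4d XOR e4 = a9
b0 XOR b6 = 06
4b XOR 52 = 19
ee XOR 39 = d7
bb XOR 36 = 8d
3f XOR 8c = b3
65 XOR f4 = 91
66 XOR 13 = 75
c2 XOR cf = 0d
ce XOR c0 = 0e
f5 XOR 2d = d8
b1 XOR 44 = f5
c1 XOR 57 = 96
a1 XOR 72 = d3
70 XOR 23 = 53
03 XOR ed = ee

a9 06 19 d7 8d b3 91 75 0d 0e d8 f5 96 d3 53 ee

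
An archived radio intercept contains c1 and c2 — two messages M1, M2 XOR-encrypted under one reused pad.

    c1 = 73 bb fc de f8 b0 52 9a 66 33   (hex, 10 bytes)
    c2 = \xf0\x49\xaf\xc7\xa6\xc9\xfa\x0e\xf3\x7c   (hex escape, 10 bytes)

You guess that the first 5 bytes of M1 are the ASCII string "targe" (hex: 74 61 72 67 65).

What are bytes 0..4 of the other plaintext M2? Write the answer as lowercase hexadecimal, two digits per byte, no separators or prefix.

f793217e3b

First, c1 ⊕ c2 = (M1 ⊕ K) ⊕ (M2 ⊕ K) = M1 ⊕ M2, so the key drops out. Then M2 = (M1 ⊕ M2) ⊕ M1 over the first 5 bytes.
byte 0: (73 ⊕ f0) ⊕ 74 = 83 ⊕ 74 = f7
byte 1: (bb ⊕ 49) ⊕ 61 = f2 ⊕ 61 = 93
byte 2: (fc ⊕ af) ⊕ 72 = 53 ⊕ 72 = 21
byte 3: (de ⊕ c7) ⊕ 67 = 19 ⊕ 67 = 7e
byte 4: (f8 ⊕ a6) ⊕ 65 = 5e ⊕ 65 = 3b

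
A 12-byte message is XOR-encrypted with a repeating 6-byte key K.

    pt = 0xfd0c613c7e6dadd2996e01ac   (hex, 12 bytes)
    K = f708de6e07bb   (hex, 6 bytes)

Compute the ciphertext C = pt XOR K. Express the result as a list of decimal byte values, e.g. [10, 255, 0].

[10, 4, 191, 82, 121, 214, 90, 218, 71, 0, 6, 23]

The 6-byte key repeats, so the effective keystream is f7 08 de 6e 07 bb f7 08 de 6e 07 bb.
byte 0: 11111101 ⊕ 11110111 = 00001010
byte 1: 00001100 ⊕ 00001000 = 00000100
byte 2: 01100001 ⊕ 11011110 = 10111111
byte 3: 00111100 ⊕ 01101110 = 01010010
byte 4: 01111110 ⊕ 00000111 = 01111001
byte 5: 01101101 ⊕ 10111011 = 11010110
byte 6: 10101101 ⊕ 11110111 = 01011010
byte 7: 11010010 ⊕ 00001000 = 11011010
byte 8: 10011001 ⊕ 11011110 = 01000111
byte 9: 01101110 ⊕ 01101110 = 00000000
byte 10: 00000001 ⊕ 00000111 = 00000110
byte 11: 10101100 ⊕ 10111011 = 00010111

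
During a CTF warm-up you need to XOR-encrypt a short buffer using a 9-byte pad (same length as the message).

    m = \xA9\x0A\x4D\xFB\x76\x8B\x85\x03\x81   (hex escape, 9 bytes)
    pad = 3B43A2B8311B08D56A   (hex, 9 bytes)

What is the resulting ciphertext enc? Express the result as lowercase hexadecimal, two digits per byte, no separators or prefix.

XOR is its own inverse, so applying the key byte-wise gives the result directly.
byte 0: a9 xor 3b = 92
byte 1: 0a xor 43 = 49
byte 2: 4d xor a2 = ef
byte 3: fb xor b8 = 43
byte 4: 76 xor 31 = 47
byte 5: 8b xor 1b = 90
byte 6: 85 xor 08 = 8d
byte 7: 03 xor d5 = d6
byte 8: 81 xor 6a = eb

9249ef4347908dd6eb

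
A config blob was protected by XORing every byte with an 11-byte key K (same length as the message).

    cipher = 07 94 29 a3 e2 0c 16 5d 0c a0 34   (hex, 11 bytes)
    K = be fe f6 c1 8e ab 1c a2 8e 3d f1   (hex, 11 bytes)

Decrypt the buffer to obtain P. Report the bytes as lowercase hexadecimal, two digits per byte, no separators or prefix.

07 ⊕ be = b9
94 ⊕ fe = 6a
29 ⊕ f6 = df
a3 ⊕ c1 = 62
e2 ⊕ 8e = 6c
0c ⊕ ab = a7
16 ⊕ 1c = 0a
5d ⊕ a2 = ff
0c ⊕ 8e = 82
a0 ⊕ 3d = 9d
34 ⊕ f1 = c5

b96adf626ca70aff829dc5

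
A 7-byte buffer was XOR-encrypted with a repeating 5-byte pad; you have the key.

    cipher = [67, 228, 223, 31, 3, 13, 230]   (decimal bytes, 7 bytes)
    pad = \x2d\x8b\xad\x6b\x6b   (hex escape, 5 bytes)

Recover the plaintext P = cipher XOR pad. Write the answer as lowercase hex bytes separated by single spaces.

The 5-byte key repeats, so the effective keystream is 2d 8b ad 6b 6b 2d 8b.
byte 0: 43 XOR 2d = 6e
byte 1: e4 XOR 8b = 6f
byte 2: df XOR ad = 72
byte 3: 1f XOR 6b = 74
byte 4: 03 XOR 6b = 68
byte 5: 0d XOR 2d = 20
byte 6: e6 XOR 8b = 6d

6e 6f 72 74 68 20 6d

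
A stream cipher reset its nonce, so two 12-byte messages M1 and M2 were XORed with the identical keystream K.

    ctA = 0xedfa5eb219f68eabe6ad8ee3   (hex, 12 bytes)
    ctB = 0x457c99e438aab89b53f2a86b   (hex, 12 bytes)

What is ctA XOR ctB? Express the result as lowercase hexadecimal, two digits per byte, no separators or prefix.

ctA ⊕ ctB = (M1 ⊕ K) ⊕ (M2 ⊕ K) = M1 ⊕ M2 — the shared key cancels under XOR.
ed xor 45 = a8
fa xor 7c = 86
5e xor 99 = c7
b2 xor e4 = 56
19 xor 38 = 21
f6 xor aa = 5c
8e xor b8 = 36
ab xor 9b = 30
e6 xor 53 = b5
ad xor f2 = 5f
8e xor a8 = 26
e3 xor 6b = 88

a886c756215c3630b55f2688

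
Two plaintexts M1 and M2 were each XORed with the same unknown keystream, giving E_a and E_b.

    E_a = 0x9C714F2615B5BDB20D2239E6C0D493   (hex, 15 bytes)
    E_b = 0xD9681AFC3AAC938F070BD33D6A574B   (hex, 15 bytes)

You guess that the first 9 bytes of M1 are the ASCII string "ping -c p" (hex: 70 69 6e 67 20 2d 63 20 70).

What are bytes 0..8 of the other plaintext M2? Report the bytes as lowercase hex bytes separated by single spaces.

35 70 3b bd 0f 34 4d 1d 7a

First, E_a ⊕ E_b = (M1 ⊕ K) ⊕ (M2 ⊕ K) = M1 ⊕ M2, so the key drops out. Then M2 = (M1 ⊕ M2) ⊕ M1 over the first 9 bytes.
byte 0: (9c xor d9) xor 70 = 45 xor 70 = 35
byte 1: (71 xor 68) xor 69 = 19 xor 69 = 70
byte 2: (4f xor 1a) xor 6e = 55 xor 6e = 3b
byte 3: (26 xor fc) xor 67 = da xor 67 = bd
byte 4: (15 xor 3a) xor 20 = 2f xor 20 = 0f
byte 5: (b5 xor ac) xor 2d = 19 xor 2d = 34
byte 6: (bd xor 93) xor 63 = 2e xor 63 = 4d
byte 7: (b2 xor 8f) xor 20 = 3d xor 20 = 1d
byte 8: (0d xor 07) xor 70 = 0a xor 70 = 7a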